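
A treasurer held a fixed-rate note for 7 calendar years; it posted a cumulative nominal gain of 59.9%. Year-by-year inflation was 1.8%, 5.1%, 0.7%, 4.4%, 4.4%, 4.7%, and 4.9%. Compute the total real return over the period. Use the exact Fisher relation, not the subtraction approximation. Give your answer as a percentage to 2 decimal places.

Cumulative inflation factor: 1.018 × 1.051 × 1.007 × 1.044 × 1.044 × 1.047 × 1.049 ≈ 1.28974.
Nominal growth factor: 1.59900. Real growth factor = 1.59900 / 1.28974 ≈ 1.23978.
Total real return ≈ 23.9782%.

23.98%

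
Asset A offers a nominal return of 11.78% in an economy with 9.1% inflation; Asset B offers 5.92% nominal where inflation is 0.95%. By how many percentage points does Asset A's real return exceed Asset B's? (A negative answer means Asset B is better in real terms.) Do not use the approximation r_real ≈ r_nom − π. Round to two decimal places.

-2.47

Asset A real return: 1.1178/1.091 − 1 = 2.456%.
Asset B real return: 1.0592/1.0095 − 1 = 4.923%.
Difference: 2.456 − 4.923 = -2.467 pp.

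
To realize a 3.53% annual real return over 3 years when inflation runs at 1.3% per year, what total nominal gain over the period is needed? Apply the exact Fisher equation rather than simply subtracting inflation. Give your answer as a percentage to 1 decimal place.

Required annual nominal rate: (1+3.53%)(1+1.3%) − 1 = 4.87589%.
Cumulative over 3 years: (1 + 0.0487589)^3 − 1 ≈ 0.15352.

15.4%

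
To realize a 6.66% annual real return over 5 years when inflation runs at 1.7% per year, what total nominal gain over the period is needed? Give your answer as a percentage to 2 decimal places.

50.18%

Required annual nominal rate: (1+6.66%)(1+1.7%) − 1 = 8.47322%.
Cumulative over 5 years: (1 + 0.0847322)^5 − 1 ≈ 0.50180.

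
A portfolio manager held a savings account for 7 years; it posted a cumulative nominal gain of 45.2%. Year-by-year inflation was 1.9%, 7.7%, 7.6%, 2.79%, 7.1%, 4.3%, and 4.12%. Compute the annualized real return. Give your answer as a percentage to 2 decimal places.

0.40%

Cumulative inflation factor: 1.019 × 1.077 × 1.076 × 1.0279 × 1.071 × 1.043 × 1.0412 ≈ 1.41176.
Nominal growth factor: 1.45200. Real growth factor = 1.45200 / 1.41176 ≈ 1.02850.
Annualized: 1.02850^(1/7) − 1 ≈ 0.00402.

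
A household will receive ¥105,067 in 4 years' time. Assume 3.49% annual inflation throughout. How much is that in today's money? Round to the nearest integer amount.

Price-level factor over 4 years: (1 + 3.49%)^4 ≈ 1.1470795777.
Purchasing power today: ¥105,067 divided by that factor.

¥91,595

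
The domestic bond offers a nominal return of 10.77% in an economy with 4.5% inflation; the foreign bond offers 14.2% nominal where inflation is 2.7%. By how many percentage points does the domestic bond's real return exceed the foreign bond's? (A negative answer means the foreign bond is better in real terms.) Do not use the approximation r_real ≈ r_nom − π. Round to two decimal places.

The domestic bond real return: 1.1077/1.045 − 1 = 6.000%.
The foreign bond real return: 1.142/1.027 − 1 = 11.198%.
Difference: 6.000 − 11.198 = -5.198 pp.

-5.20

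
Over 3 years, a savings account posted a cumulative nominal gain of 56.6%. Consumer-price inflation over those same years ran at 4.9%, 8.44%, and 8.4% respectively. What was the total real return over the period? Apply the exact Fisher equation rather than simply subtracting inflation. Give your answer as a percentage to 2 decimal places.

27.00%

Cumulative inflation factor: 1.049 × 1.0844 × 1.084 ≈ 1.23309.
Nominal growth factor: 1.56600. Real growth factor = 1.56600 / 1.23309 ≈ 1.26998.
Total real return ≈ 26.9982%.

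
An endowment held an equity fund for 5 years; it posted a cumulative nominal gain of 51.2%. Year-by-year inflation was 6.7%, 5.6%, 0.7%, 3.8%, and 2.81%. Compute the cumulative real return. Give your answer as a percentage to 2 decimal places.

24.87%

Cumulative inflation factor: 1.067 × 1.056 × 1.007 × 1.038 × 1.0281 ≈ 1.21085.
Nominal growth factor: 1.51200. Real growth factor = 1.51200 / 1.21085 ≈ 1.24871.
Total real return ≈ 24.8709%.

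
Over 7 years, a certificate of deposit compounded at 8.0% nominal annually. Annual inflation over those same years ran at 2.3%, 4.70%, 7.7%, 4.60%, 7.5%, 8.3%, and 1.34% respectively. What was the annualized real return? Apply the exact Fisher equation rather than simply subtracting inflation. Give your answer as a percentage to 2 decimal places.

Cumulative inflation factor: 1.023 × 1.0470 × 1.077 × 1.0460 × 1.075 × 1.083 × 1.0134 ≈ 1.42360.
Nominal growth factor: 1.71382. Real growth factor = 1.71382 / 1.42360 ≈ 1.20387.
Annualized: 1.20387^(1/7) − 1 ≈ 0.02686.

2.69%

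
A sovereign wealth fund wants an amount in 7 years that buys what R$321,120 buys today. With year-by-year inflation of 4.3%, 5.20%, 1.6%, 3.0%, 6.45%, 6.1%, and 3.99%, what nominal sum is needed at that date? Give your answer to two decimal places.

R$433,062.88

Cumulative price-level factor: 1.043 × 1.0520 × 1.016 × 1.030 × 1.0645 × 1.061 × 1.0399 ≈ 1.3486014080.
The nominal amount required is R$321,120 scaled up by that factor.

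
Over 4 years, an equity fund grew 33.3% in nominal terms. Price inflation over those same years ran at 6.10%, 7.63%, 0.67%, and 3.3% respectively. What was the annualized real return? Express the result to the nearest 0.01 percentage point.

2.93%

Cumulative inflation factor: 1.0610 × 1.0763 × 1.0067 × 1.033 ≈ 1.18754.
Nominal growth factor: 1.33300. Real growth factor = 1.33300 / 1.18754 ≈ 1.12249.
Annualized: 1.12249^(1/4) − 1 ≈ 0.02931.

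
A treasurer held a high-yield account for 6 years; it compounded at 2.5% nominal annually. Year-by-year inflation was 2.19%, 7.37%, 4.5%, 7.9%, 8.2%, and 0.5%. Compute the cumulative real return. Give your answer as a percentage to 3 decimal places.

-13.797%

Cumulative inflation factor: 1.0219 × 1.0737 × 1.045 × 1.079 × 1.082 × 1.005 ≈ 1.34531.
Nominal growth factor: 1.15969. Real growth factor = 1.15969 / 1.34531 ≈ 0.86203.
Total real return ≈ -13.7973%.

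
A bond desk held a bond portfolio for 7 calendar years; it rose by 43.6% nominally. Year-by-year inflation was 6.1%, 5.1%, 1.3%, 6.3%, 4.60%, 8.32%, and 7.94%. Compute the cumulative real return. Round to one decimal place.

-2.2%

Cumulative inflation factor: 1.061 × 1.051 × 1.013 × 1.063 × 1.0460 × 1.0832 × 1.0794 ≈ 1.46853.
Nominal growth factor: 1.43600. Real growth factor = 1.43600 / 1.46853 ≈ 0.97785.
Total real return ≈ -2.2153%.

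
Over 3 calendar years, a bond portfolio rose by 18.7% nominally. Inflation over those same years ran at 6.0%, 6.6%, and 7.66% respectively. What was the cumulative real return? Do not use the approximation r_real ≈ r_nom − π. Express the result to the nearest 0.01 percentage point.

Cumulative inflation factor: 1.060 × 1.066 × 1.0766 ≈ 1.21651.
Nominal growth factor: 1.18700. Real growth factor = 1.18700 / 1.21651 ≈ 0.97574.
Total real return ≈ -2.4262%.

-2.43%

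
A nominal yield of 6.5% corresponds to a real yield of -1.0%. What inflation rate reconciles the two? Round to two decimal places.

7.58%

From (1+r_nom) = (1+r_real)(1+π), we get 1+π = (1 + 6.5%)/(1 − 1.0%) = 1.065/0.990 ≈ 1.07576.
So π ≈ 7.5758%.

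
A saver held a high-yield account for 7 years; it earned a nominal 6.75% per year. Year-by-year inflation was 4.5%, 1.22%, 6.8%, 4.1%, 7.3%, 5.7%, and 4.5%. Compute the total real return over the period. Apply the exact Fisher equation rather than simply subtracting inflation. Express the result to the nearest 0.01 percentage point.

13.34%

Cumulative inflation factor: 1.045 × 1.0122 × 1.068 × 1.041 × 1.073 × 1.057 × 1.045 ≈ 1.39378.
Nominal growth factor: 1.57970. Real growth factor = 1.57970 / 1.39378 ≈ 1.13339.
Total real return ≈ 13.3391%.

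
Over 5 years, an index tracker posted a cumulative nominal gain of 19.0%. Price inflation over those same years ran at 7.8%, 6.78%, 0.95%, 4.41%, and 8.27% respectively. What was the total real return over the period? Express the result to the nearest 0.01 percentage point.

-9.41%

Cumulative inflation factor: 1.078 × 1.0678 × 1.0095 × 1.0441 × 1.0827 ≈ 1.31361.
Nominal growth factor: 1.19000. Real growth factor = 1.19000 / 1.31361 ≈ 0.90590.
Total real return ≈ -9.4097%.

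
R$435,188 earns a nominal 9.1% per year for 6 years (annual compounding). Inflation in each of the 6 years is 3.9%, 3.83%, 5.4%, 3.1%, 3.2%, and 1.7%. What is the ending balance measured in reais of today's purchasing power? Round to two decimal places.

R$596,467.91

Nominal value at maturity: R$435,188 × (1 + 9.1%)^6 ≈ R$733,880.61.
Price-level factor over 6 years: 1.039 × 1.0383 × 1.054 × 1.031 × 1.032 × 1.017 ≈ 1.2303773509.
The maturity value deflated by that factor is the answer in today's purchasing power.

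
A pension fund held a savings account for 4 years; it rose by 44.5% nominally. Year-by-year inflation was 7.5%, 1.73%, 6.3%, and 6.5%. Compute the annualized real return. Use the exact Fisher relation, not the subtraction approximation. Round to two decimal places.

3.94%

Cumulative inflation factor: 1.075 × 1.0173 × 1.063 × 1.065 ≈ 1.23806.
Nominal growth factor: 1.44500. Real growth factor = 1.44500 / 1.23806 ≈ 1.16715.
Annualized: 1.16715^(1/4) − 1 ≈ 0.03940.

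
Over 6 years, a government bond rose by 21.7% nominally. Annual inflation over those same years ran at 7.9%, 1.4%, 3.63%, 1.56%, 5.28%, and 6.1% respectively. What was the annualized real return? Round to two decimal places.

Cumulative inflation factor: 1.079 × 1.014 × 1.0363 × 1.0156 × 1.0528 × 1.061 ≈ 1.28626.
Nominal growth factor: 1.21700. Real growth factor = 1.21700 / 1.28626 ≈ 0.94615.
Annualized: 0.94615^(1/6) − 1 ≈ -0.00918.

-0.92%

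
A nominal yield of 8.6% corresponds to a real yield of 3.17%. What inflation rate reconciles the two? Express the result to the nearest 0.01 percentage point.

5.26%

From (1+r_nom) = (1+r_real)(1+π), we get 1+π = (1 + 8.6%)/(1 + 3.17%) = 1.086/1.0317 ≈ 1.05263.
So π ≈ 5.2632%.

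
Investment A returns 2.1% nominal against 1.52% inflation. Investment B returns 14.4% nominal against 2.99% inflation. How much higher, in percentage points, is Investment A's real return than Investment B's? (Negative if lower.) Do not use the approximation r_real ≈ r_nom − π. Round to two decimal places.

-10.51

Investment A real return: 1.021/1.0152 − 1 = 0.571%.
Investment B real return: 1.144/1.0299 − 1 = 11.079%.
Difference: 0.571 − 11.079 = -10.508 pp.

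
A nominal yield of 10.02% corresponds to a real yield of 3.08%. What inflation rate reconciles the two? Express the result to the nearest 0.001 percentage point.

6.733%

From (1+r_nom) = (1+r_real)(1+π), we get 1+π = (1 + 10.02%)/(1 + 3.08%) = 1.1002/1.0308 ≈ 1.06733.
So π ≈ 6.7326%.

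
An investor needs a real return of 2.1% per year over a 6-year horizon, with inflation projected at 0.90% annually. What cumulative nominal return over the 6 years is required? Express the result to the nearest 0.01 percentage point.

19.54%

Required annual nominal rate: (1+2.1%)(1+0.90%) − 1 = 3.0189%.
Cumulative over 6 years: (1 + 0.030189)^6 − 1 ≈ 0.19537.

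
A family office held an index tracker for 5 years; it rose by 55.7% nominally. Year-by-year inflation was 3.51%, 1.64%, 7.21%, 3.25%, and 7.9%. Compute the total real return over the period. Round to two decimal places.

23.91%

Cumulative inflation factor: 1.0351 × 1.0164 × 1.0721 × 1.0325 × 1.079 ≈ 1.25659.
Nominal growth factor: 1.55700. Real growth factor = 1.55700 / 1.25659 ≈ 1.23907.
Total real return ≈ 23.9067%.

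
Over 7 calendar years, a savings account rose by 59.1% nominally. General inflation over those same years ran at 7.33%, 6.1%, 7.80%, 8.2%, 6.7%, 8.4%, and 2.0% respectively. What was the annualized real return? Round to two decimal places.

Cumulative inflation factor: 1.0733 × 1.061 × 1.0780 × 1.082 × 1.067 × 1.084 × 1.020 ≈ 1.56703.
Nominal growth factor: 1.59100. Real growth factor = 1.59100 / 1.56703 ≈ 1.01530.
Annualized: 1.01530^(1/7) − 1 ≈ 0.00217.

0.22%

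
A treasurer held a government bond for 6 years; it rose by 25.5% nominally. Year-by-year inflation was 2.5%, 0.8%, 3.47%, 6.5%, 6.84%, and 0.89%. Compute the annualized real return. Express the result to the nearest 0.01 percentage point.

0.37%

Cumulative inflation factor: 1.025 × 1.008 × 1.0347 × 1.065 × 1.0684 × 1.0089 ≈ 1.22724.
Nominal growth factor: 1.25500. Real growth factor = 1.25500 / 1.22724 ≈ 1.02262.
Annualized: 1.02262^(1/6) − 1 ≈ 0.00373.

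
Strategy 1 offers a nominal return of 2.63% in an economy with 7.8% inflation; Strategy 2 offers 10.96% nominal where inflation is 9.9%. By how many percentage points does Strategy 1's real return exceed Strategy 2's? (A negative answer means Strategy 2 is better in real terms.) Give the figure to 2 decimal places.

Strategy 1 real return: 1.0263/1.078 − 1 = -4.796%.
Strategy 2 real return: 1.1096/1.099 − 1 = 0.965%.
Difference: -4.796 − 0.965 = -5.761 pp.

-5.76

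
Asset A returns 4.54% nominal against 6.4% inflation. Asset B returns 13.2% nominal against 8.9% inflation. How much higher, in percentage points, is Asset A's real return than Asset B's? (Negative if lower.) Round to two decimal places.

-5.70

Asset A real return: 1.0454/1.064 − 1 = -1.748%.
Asset B real return: 1.132/1.089 − 1 = 3.949%.
Difference: -1.748 − 3.949 = -5.697 pp.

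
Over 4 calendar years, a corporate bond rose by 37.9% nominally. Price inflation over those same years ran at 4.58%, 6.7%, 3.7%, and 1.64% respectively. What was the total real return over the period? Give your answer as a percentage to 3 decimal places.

17.249%

Cumulative inflation factor: 1.0458 × 1.067 × 1.037 × 1.0164 ≈ 1.17613.
Nominal growth factor: 1.37900. Real growth factor = 1.37900 / 1.17613 ≈ 1.17249.
Total real return ≈ 17.2486%.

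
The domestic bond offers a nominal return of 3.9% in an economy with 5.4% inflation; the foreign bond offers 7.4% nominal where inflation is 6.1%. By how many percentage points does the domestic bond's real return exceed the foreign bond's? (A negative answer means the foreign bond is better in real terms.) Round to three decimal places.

-2.648

The domestic bond real return: 1.039/1.054 − 1 = -1.4231%.
The foreign bond real return: 1.074/1.061 − 1 = 1.2253%.
Difference: -1.4231 − 1.2253 = -2.6484 pp.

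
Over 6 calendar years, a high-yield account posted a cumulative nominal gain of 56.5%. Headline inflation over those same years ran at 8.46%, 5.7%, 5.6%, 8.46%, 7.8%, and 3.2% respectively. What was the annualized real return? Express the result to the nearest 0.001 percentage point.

Cumulative inflation factor: 1.0846 × 1.057 × 1.056 × 1.0846 × 1.078 × 1.032 ≈ 1.46075.
Nominal growth factor: 1.56500. Real growth factor = 1.56500 / 1.46075 ≈ 1.07137.
Annualized: 1.07137^(1/6) − 1 ≈ 0.01156.

1.156%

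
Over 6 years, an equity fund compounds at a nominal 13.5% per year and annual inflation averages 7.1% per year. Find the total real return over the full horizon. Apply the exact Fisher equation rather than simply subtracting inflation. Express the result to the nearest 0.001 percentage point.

The annual real rate is (1+13.5%)/(1+7.1%) − 1 = 5.9757%.
Compounded over 6 years: (1 + 0.059757)^6 − 1 ≈ 0.41657.

41.657%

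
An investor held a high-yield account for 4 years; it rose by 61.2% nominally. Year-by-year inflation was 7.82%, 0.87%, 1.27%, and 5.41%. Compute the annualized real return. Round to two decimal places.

Cumulative inflation factor: 1.0782 × 1.0087 × 1.0127 × 1.0541 ≈ 1.16098.
Nominal growth factor: 1.61200. Real growth factor = 1.61200 / 1.16098 ≈ 1.38848.
Annualized: 1.38848^(1/4) − 1 ≈ 0.08551.

8.55%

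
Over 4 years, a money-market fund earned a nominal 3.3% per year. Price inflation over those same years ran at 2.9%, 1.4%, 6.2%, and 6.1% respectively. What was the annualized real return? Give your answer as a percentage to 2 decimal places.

Cumulative inflation factor: 1.029 × 1.014 × 1.062 × 1.061 ≈ 1.17569.
Nominal growth factor: 1.13868. Real growth factor = 1.13868 / 1.17569 ≈ 0.96852.
Annualized: 0.96852^(1/4) − 1 ≈ -0.00796.

-0.80%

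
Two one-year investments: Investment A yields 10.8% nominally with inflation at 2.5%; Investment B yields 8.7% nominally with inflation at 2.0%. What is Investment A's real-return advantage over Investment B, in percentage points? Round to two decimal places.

1.53

Investment A real return: 1.108/1.025 − 1 = 8.098%.
Investment B real return: 1.087/1.020 − 1 = 6.569%.
Difference: 8.098 − 6.569 = 1.529 pp.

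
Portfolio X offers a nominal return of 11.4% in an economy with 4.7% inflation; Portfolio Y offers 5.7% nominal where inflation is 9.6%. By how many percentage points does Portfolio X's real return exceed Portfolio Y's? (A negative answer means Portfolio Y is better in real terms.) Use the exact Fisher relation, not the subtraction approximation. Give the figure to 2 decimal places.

9.96

Portfolio X real return: 1.114/1.047 − 1 = 6.399%.
Portfolio Y real return: 1.057/1.096 − 1 = -3.558%.
Difference: 6.399 − (-3.558) = 9.957 pp.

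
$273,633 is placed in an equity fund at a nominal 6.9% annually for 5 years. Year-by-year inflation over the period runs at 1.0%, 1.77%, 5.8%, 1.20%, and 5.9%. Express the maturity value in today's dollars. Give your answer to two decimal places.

$327,758.31

Nominal value at maturity: $273,633 × (1 + 6.9%)^5 ≈ $381,994.40.
Price-level factor over 5 years: 1.010 × 1.0177 × 1.058 × 1.0120 × 1.059 ≈ 1.1654758761.
Dividing the nominal maturity value by the price-level factor gives the value in today's money.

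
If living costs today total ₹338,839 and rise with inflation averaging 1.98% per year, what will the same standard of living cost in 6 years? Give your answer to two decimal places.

₹381,139.04

Cumulative price-level factor: (1+1.98%)^6 ≈ 1.1248381716.
The nominal amount required is ₹338,839 scaled up by that factor.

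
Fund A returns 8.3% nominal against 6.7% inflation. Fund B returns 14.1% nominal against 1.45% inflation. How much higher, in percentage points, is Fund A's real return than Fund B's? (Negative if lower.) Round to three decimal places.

Fund A real return: 1.083/1.067 − 1 = 1.4995%.
Fund B real return: 1.141/1.0145 − 1 = 12.4692%.
Difference: 1.4995 − 12.4692 = -10.9697 pp.

-10.970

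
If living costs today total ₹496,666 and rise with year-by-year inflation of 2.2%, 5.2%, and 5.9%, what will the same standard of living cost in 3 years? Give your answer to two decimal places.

₹565,492.73

Cumulative price-level factor: 1.022 × 1.052 × 1.059 = 1.138577496.
Multiplying ₹496,666 by the price-level factor gives the future nominal sum.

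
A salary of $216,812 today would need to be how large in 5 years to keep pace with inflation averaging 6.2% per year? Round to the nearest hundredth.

Cumulative price-level factor: (1+6.2%)^5 ≈ 1.3508980778.
The nominal amount required is $216,812 scaled up by that factor.

$292,890.91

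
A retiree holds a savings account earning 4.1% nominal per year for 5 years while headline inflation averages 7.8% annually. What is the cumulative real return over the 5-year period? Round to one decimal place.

The annual real rate is (1+4.1%)/(1+7.8%) − 1 = -3.4323%.
Compounded over 5 years: (1 + -0.034323)^5 − 1 ≈ -0.16023.

-16.0%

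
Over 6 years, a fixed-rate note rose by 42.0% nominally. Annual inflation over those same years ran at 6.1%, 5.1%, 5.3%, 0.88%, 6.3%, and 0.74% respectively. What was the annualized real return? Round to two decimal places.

Cumulative inflation factor: 1.061 × 1.051 × 1.053 × 1.0088 × 1.063 × 1.0074 ≈ 1.26849.
Nominal growth factor: 1.42000. Real growth factor = 1.42000 / 1.26849 ≈ 1.11944.
Annualized: 1.11944^(1/6) − 1 ≈ 0.01898.

1.90%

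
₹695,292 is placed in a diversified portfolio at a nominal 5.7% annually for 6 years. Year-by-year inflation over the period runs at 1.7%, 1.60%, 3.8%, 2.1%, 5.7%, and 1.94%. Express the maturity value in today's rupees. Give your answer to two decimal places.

Nominal value at maturity: ₹695,292 × (1 + 5.7%)^6 ≈ ₹969,654.81.
Price-level factor over 6 years: 1.017 × 1.0160 × 1.038 × 1.021 × 1.057 × 1.0194 ≈ 1.1799330693.
Dividing the nominal maturity value by the price-level factor gives the value in today's money.

₹821,787.98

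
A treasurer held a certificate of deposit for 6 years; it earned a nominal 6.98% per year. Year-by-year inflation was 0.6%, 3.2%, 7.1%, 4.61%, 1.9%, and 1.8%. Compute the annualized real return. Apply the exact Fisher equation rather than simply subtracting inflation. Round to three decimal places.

3.683%

Cumulative inflation factor: 1.006 × 1.032 × 1.071 × 1.0461 × 1.019 × 1.018 ≈ 1.20660.
Nominal growth factor: 1.49905. Real growth factor = 1.49905 / 1.20660 ≈ 1.24238.
Annualized: 1.24238^(1/6) − 1 ≈ 0.03683.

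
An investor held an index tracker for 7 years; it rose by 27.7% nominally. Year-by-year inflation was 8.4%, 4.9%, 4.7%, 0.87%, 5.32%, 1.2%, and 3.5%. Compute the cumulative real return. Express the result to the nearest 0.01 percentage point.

Cumulative inflation factor: 1.084 × 1.049 × 1.047 × 1.0087 × 1.0532 × 1.012 × 1.035 ≈ 1.32478.
Nominal growth factor: 1.27700. Real growth factor = 1.27700 / 1.32478 ≈ 0.96393.
Total real return ≈ -3.6070%.

-3.61%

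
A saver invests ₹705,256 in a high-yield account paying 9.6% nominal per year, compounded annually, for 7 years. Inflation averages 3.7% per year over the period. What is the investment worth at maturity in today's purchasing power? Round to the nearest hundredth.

Nominal value at maturity: ₹705,256 × (1 + 9.6%)^7 ≈ ₹1,339,740.45.
Price-level factor over 7 years: (1 + 3.7%)^7 ≈ 1.2895889249.
Dividing the nominal maturity value by the price-level factor gives the value in today's money.

₹1,038,889.54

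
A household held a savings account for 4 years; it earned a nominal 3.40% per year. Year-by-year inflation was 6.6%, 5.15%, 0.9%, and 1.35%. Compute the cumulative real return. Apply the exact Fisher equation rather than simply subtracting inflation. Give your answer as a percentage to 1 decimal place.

Cumulative inflation factor: 1.066 × 1.0515 × 1.009 × 1.0135 ≈ 1.14626.
Nominal growth factor: 1.14309. Real growth factor = 1.14309 / 1.14626 ≈ 0.99724.
Total real return ≈ -0.2758%.

-0.3%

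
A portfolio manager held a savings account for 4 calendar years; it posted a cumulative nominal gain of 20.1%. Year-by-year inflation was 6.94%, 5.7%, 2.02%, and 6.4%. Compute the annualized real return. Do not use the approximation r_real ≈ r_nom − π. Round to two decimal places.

-0.53%

Cumulative inflation factor: 1.0694 × 1.057 × 1.0202 × 1.064 ≈ 1.22699.
Nominal growth factor: 1.20100. Real growth factor = 1.20100 / 1.22699 ≈ 0.97882.
Annualized: 0.97882^(1/4) − 1 ≈ -0.00534.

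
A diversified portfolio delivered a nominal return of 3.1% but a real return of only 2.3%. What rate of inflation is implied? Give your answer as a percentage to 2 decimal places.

From (1+r_nom) = (1+r_real)(1+π), we get 1+π = (1 + 3.1%)/(1 + 2.3%) = 1.031/1.023 ≈ 1.00782.
So π ≈ 0.7820%.

0.78%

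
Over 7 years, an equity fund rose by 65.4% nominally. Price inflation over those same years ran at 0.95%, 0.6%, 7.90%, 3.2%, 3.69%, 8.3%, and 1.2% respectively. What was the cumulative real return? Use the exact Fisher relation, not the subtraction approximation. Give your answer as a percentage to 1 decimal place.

Cumulative inflation factor: 1.0095 × 1.006 × 1.0790 × 1.032 × 1.0369 × 1.083 × 1.012 ≈ 1.28514.
Nominal growth factor: 1.65400. Real growth factor = 1.65400 / 1.28514 ≈ 1.28702.
Total real return ≈ 28.7017%.

28.7%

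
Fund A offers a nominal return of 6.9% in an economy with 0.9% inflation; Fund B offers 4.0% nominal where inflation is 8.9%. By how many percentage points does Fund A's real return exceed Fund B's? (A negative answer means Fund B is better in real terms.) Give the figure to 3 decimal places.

Fund A real return: 1.069/1.009 − 1 = 5.9465%.
Fund B real return: 1.040/1.089 − 1 = -4.4995%.
Difference: 5.9465 − (-4.4995) = 10.4460 pp.

10.446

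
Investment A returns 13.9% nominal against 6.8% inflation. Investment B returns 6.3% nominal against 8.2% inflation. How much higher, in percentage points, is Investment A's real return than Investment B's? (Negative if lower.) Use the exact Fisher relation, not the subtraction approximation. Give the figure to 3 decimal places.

Investment A real return: 1.139/1.068 − 1 = 6.6479%.
Investment B real return: 1.063/1.082 − 1 = -1.7560%.
Difference: 6.6479 − (-1.7560) = 8.4039 pp.

8.404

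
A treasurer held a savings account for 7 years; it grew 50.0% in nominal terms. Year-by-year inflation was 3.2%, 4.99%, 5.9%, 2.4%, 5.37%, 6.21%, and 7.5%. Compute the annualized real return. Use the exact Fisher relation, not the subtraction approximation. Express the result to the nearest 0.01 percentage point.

Cumulative inflation factor: 1.032 × 1.0499 × 1.059 × 1.024 × 1.0537 × 1.0621 × 1.075 ≈ 1.41356.
Nominal growth factor: 1.50000. Real growth factor = 1.50000 / 1.41356 ≈ 1.06115.
Annualized: 1.06115^(1/7) − 1 ≈ 0.00852.

0.85%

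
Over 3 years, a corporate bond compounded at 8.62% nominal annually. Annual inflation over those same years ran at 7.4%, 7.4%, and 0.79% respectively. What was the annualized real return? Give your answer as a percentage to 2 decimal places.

Cumulative inflation factor: 1.074 × 1.074 × 1.0079 ≈ 1.16259.
Nominal growth factor: 1.28153. Real growth factor = 1.28153 / 1.16259 ≈ 1.10231.
Annualized: 1.10231^(1/3) − 1 ≈ 0.03300.

3.30%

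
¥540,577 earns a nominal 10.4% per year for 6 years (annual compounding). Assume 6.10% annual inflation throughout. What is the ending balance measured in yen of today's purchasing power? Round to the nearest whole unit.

Nominal value at maturity: ¥540,577 × (1 + 10.4%)^6 ≈ ¥978,751.
Price-level factor over 6 years: (1 + 6.10%)^6 ≈ 1.4265674267.
The maturity value deflated by that factor is the answer in today's purchasing power.

¥686,088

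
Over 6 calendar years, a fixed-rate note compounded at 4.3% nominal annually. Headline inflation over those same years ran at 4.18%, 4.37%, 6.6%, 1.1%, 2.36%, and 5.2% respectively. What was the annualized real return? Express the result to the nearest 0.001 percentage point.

Cumulative inflation factor: 1.0418 × 1.0437 × 1.066 × 1.011 × 1.0236 × 1.052 ≈ 1.26187.
Nominal growth factor: 1.28738. Real growth factor = 1.28738 / 1.26187 ≈ 1.02021.
Annualized: 1.02021^(1/6) − 1 ≈ 0.00334.

0.334%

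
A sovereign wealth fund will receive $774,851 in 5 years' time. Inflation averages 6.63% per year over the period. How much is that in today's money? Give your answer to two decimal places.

$562,109.79

Price-level factor over 5 years: (1 + 6.63%)^5 ≈ 1.3784691340.
Purchasing power today: $774,851 divided by that factor.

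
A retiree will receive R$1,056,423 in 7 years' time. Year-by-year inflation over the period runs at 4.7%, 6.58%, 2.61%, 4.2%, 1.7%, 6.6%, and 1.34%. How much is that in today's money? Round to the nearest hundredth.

R$805,933.09

Price-level factor over 7 years: 1.047 × 1.0658 × 1.0261 × 1.042 × 1.017 × 1.066 × 1.0134 ≈ 1.3108073313.
Purchasing power today: R$1,056,423 divided by that factor.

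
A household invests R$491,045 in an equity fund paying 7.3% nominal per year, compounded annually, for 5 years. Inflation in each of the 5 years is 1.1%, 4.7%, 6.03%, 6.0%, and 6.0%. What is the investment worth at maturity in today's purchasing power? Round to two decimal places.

Nominal value at maturity: R$491,045 × (1 + 7.3%)^5 ≈ R$698,425.20.
Price-level factor over 5 years: 1.011 × 1.047 × 1.0603 × 1.060 × 1.060 ≈ 1.2610674882.
Dividing the nominal maturity value by the price-level factor gives the value in today's money.

R$553,836.50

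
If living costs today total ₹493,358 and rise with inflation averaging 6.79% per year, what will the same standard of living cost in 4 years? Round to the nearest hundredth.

Cumulative price-level factor: (1+6.79%)^4 ≈ 1.3005359032.
Multiplying ₹493,358 by the price-level factor gives the future nominal sum.

₹641,629.79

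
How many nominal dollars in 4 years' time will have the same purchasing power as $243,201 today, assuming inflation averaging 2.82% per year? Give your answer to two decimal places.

Cumulative price-level factor: (1+2.82%)^4 ≈ 1.1176617755.
Multiplying $243,201 by the price-level factor gives the future nominal sum.

$271,816.46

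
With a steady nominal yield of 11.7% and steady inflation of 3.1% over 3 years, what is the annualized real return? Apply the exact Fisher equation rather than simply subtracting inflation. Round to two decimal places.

8.34%

With constant rates the annual real return is the same each year: (1+11.7%)/(1+3.1%) − 1 = 0.08341.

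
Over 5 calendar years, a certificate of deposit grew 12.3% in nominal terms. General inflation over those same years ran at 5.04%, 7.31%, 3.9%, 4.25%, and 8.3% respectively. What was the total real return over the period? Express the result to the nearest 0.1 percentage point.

Cumulative inflation factor: 1.0504 × 1.0731 × 1.039 × 1.0425 × 1.083 ≈ 1.32225.
Nominal growth factor: 1.12300. Real growth factor = 1.12300 / 1.32225 ≈ 0.84931.
Total real return ≈ -15.0693%.

-15.1%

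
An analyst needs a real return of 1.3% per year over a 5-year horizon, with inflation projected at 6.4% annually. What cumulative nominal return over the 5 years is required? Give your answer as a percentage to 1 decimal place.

45.5%

Required annual nominal rate: (1+1.3%)(1+6.4%) − 1 = 7.7832%.
Cumulative over 5 years: (1 + 0.077832)^5 − 1 ≈ 0.45464.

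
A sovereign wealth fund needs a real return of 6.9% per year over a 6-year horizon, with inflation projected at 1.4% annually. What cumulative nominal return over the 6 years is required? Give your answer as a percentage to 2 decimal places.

62.22%

Required annual nominal rate: (1+6.9%)(1+1.4%) − 1 = 8.3966%.
Cumulative over 6 years: (1 + 0.083966)^6 − 1 ≈ 0.62216.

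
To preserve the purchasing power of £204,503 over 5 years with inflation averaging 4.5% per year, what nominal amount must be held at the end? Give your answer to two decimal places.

£254,847.94

Cumulative price-level factor: (1+4.5%)^5 ≈ 1.2461819377.
Multiplying £204,503 by the price-level factor gives the future nominal sum.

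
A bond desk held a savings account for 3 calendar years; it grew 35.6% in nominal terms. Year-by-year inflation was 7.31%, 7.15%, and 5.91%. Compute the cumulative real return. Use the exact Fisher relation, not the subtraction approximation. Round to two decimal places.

Cumulative inflation factor: 1.0731 × 1.0715 × 1.0591 ≈ 1.21778.
Nominal growth factor: 1.35600. Real growth factor = 1.35600 / 1.21778 ≈ 1.11350.
Total real return ≈ 11.3500%.

11.35%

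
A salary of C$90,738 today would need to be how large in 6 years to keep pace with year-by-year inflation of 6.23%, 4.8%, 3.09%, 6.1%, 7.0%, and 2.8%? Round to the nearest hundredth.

C$121,536.43

Cumulative price-level factor: 1.0623 × 1.048 × 1.0309 × 1.061 × 1.070 × 1.028 ≈ 1.3394215437.
Multiplying C$90,738 by the price-level factor gives the future nominal sum.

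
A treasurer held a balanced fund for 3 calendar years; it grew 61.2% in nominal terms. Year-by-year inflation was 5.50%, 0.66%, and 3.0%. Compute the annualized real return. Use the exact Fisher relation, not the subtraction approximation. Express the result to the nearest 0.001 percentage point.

13.799%

Cumulative inflation factor: 1.0550 × 1.0066 × 1.030 ≈ 1.09382.
Nominal growth factor: 1.61200. Real growth factor = 1.61200 / 1.09382 ≈ 1.47373.
Annualized: 1.47373^(1/3) − 1 ≈ 0.13799.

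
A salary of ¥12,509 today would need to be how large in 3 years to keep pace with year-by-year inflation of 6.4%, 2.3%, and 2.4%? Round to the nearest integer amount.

Cumulative price-level factor: 1.064 × 1.023 × 1.024 = 1.114595328.
The nominal amount required is ¥12,509 scaled up by that factor.

¥13,942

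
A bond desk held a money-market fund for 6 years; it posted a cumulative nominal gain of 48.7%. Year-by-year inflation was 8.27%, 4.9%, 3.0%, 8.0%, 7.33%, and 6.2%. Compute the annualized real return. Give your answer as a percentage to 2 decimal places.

0.54%

Cumulative inflation factor: 1.0827 × 1.049 × 1.030 × 1.080 × 1.0733 × 1.062 ≈ 1.44009.
Nominal growth factor: 1.48700. Real growth factor = 1.48700 / 1.44009 ≈ 1.03257.
Annualized: 1.03257^(1/6) − 1 ≈ 0.00536.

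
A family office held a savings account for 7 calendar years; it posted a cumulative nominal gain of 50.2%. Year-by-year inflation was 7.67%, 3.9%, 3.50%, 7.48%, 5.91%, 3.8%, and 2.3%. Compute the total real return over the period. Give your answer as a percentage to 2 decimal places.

7.32%

Cumulative inflation factor: 1.0767 × 1.039 × 1.0350 × 1.0748 × 1.0591 × 1.038 × 1.023 ≈ 1.39955.
Nominal growth factor: 1.50200. Real growth factor = 1.50200 / 1.39955 ≈ 1.07320.
Total real return ≈ 7.3203%.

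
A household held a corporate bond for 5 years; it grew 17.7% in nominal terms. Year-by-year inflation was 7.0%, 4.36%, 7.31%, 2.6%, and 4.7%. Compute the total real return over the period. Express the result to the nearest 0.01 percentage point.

Cumulative inflation factor: 1.070 × 1.0436 × 1.0731 × 1.026 × 1.047 ≈ 1.28722.
Nominal growth factor: 1.17700. Real growth factor = 1.17700 / 1.28722 ≈ 0.91438.
Total real return ≈ -8.5625%.

-8.56%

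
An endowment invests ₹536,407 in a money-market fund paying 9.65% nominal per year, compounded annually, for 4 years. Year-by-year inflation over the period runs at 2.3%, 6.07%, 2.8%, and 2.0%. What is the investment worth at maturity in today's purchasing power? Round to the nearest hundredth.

₹681,502.56

Nominal value at maturity: ₹536,407 × (1 + 9.65%)^4 ≈ ₹775,405.68.
Price-level factor over 4 years: 1.023 × 1.0607 × 1.028 × 1.020 ≈ 1.1377883666.
Dividing the nominal maturity value by the price-level factor gives the value in today's money.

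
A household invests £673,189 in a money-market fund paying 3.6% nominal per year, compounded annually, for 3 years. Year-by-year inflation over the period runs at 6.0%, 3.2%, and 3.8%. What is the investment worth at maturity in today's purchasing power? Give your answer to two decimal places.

£659,224.53

Nominal value at maturity: £673,189 × (1 + 3.6%)^3 ≈ £748,542.18.
Price-level factor over 3 years: 1.060 × 1.032 × 1.038 = 1.13548896.
The maturity value deflated by that factor is the answer in today's purchasing power.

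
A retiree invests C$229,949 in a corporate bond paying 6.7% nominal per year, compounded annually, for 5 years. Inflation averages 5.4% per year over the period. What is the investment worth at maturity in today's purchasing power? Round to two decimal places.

Nominal value at maturity: C$229,949 × (1 + 6.7%)^5 ≈ C$318,019.41.
Price-level factor over 5 years: (1 + 5.4%)^5 ≈ 1.3007776144.
The maturity value deflated by that factor is the answer in today's purchasing power.

C$244,484.07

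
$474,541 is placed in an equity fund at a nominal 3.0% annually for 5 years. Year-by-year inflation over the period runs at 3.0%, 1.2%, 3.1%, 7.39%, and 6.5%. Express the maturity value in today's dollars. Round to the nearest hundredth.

$447,579.32

Nominal value at maturity: $474,541 × (1 + 3.0%)^5 ≈ $550,123.08.
Price-level factor over 5 years: 1.030 × 1.012 × 1.031 × 1.0739 × 1.065 ≈ 1.2291074544.
Dividing the nominal maturity value by the price-level factor gives the value in today's money.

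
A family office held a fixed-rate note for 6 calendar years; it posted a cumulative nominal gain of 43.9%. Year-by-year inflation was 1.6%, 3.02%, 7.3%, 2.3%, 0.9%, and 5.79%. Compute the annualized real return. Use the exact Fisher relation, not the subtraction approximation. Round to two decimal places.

2.70%

Cumulative inflation factor: 1.016 × 1.0302 × 1.073 × 1.023 × 1.009 × 1.0579 ≈ 1.22638.
Nominal growth factor: 1.43900. Real growth factor = 1.43900 / 1.22638 ≈ 1.17337.
Annualized: 1.17337^(1/6) − 1 ≈ 0.02700.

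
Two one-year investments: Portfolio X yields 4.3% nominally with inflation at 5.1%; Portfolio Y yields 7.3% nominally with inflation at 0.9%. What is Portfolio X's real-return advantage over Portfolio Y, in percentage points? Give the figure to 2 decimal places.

Portfolio X real return: 1.043/1.051 − 1 = -0.761%.
Portfolio Y real return: 1.073/1.009 − 1 = 6.343%.
Difference: -0.761 − 6.343 = -7.104 pp.

-7.10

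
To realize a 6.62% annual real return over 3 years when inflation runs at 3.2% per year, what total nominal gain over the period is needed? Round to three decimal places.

33.216%

Required annual nominal rate: (1+6.62%)(1+3.2%) − 1 = 10.03184%.
Cumulative over 3 years: (1 + 0.1003184)^3 − 1 ≈ 0.33216.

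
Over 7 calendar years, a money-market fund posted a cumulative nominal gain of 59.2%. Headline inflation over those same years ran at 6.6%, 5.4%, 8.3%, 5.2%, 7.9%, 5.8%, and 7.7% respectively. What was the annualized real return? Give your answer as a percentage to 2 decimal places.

0.16%

Cumulative inflation factor: 1.066 × 1.054 × 1.083 × 1.052 × 1.079 × 1.058 × 1.077 ≈ 1.57386.
Nominal growth factor: 1.59200. Real growth factor = 1.59200 / 1.57386 ≈ 1.01153.
Annualized: 1.01153^(1/7) − 1 ≈ 0.00164.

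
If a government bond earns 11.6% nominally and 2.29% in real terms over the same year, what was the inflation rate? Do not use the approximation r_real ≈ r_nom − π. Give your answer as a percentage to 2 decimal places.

9.10%

From (1+r_nom) = (1+r_real)(1+π), we get 1+π = (1 + 11.6%)/(1 + 2.29%) = 1.116/1.0229 ≈ 1.09102.
So π ≈ 9.1016%.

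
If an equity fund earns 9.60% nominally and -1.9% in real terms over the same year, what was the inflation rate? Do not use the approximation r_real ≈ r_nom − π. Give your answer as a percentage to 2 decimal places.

11.72%

From (1+r_nom) = (1+r_real)(1+π), we get 1+π = (1 + 9.60%)/(1 − 1.9%) = 1.0960/0.981 ≈ 1.11723.
So π ≈ 11.7227%.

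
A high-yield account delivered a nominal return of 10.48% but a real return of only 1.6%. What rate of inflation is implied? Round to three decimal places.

From (1+r_nom) = (1+r_real)(1+π), we get 1+π = (1 + 10.48%)/(1 + 1.6%) = 1.1048/1.016 ≈ 1.08740.
So π ≈ 8.7402%.

8.740%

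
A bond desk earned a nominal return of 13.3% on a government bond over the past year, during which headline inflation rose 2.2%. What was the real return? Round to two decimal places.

Real return via the Fisher equation: (1 + 13.3%)/(1 + 2.2%) − 1 = 1.133/1.022 − 1 ≈ 0.10861.

10.86%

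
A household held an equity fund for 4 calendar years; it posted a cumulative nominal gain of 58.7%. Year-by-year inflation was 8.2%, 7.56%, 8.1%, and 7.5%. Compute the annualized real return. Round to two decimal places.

4.08%

Cumulative inflation factor: 1.082 × 1.0756 × 1.081 × 1.075 ≈ 1.35242.
Nominal growth factor: 1.58700. Real growth factor = 1.58700 / 1.35242 ≈ 1.17345.
Annualized: 1.17345^(1/4) − 1 ≈ 0.04080.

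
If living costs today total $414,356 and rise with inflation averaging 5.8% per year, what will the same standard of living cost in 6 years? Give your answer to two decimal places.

Cumulative price-level factor: (1+5.8%)^6 ≈ 1.4025359636.
Multiplying $414,356 by the price-level factor gives the future nominal sum.

$581,149.19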